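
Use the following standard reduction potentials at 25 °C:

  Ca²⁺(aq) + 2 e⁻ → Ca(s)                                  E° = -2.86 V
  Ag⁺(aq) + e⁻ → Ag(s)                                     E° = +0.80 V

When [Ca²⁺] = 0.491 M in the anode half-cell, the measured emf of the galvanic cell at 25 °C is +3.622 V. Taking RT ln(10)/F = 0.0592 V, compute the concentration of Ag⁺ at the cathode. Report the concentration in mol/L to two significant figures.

Ag⁺/Ag is the cathode, Ca²⁺/Ca the anode: E°cell = +3.66 V, n = 2.
Overall reaction: 2 Ag⁺(aq) + Ca(s) → 2 Ag(s) + Ca²⁺(aq); Q = [Ca²⁺]^1/[Ag⁺]^2.
From E = E° − (0.0592/n) log Q: log Q = (E° − E)·n/0.0592 = (+3.66 − (+3.622))·2/0.0592 = 1.2838.
So 2·log[Ag⁺] = 1·log(0.491) − log Q = -0.3089 − (1.2838) = -1.5927; log[Ag⁺] = -1.5927 / 2 = -0.7964; [Ag⁺] = 10^(-0.7964) ≈ 0.16 M.

0.16 M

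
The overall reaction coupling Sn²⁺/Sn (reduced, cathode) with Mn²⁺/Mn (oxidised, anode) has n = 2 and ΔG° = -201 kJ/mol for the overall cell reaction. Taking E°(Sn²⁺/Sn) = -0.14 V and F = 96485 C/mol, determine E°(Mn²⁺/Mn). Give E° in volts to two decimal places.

E°cell = −ΔG°/(nF) = −(-201×10³)/((2)(96485)) = +1.042 V.
Since Sn²⁺/Sn is the cathode and Mn²⁺/Mn the anode, E°cell = E°(Sn²⁺/Sn) − E°(Mn²⁺/Mn).
So E°(Mn²⁺/Mn) = E°(Sn²⁺/Sn) − E°cell = (-0.14) − (+1.042) = -1.18 V.

-1.18 V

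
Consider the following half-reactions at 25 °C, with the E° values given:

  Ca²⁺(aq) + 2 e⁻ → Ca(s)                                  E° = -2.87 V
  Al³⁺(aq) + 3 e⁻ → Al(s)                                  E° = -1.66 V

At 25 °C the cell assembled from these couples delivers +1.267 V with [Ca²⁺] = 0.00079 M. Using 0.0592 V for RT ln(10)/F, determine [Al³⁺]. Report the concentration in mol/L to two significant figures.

0.017 M

Al³⁺/Al is the cathode, Ca²⁺/Ca the anode: E°cell = +1.21 V, n = 6.
Overall reaction: 2 Al³⁺(aq) + 3 Ca(s) → 2 Al(s) + 3 Ca²⁺(aq); Q = [Ca²⁺]^3/[Al³⁺]^2.
From E = E° − (0.0592/n) log Q: log Q = (E° − E)·n/0.0592 = (+1.21 − (+1.267))·6/0.0592 = -5.7770.
So 2·log[Al³⁺] = 3·log(0.00079) − log Q = -9.3071 − (-5.7770) = -3.5301; log[Al³⁺] = -3.5301 / 2 = -1.7651; [Al³⁺] = 10^(-1.7651) ≈ 0.017 M.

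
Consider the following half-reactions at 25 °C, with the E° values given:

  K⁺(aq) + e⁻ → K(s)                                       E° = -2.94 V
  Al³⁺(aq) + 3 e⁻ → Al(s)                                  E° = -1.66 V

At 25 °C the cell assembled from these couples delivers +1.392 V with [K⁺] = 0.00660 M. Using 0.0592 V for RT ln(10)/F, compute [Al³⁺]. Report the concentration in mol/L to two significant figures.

Al³⁺/Al is the cathode, K⁺/K the anode: E°cell = +1.28 V, n = 3.
Overall reaction: Al³⁺(aq) + 3 K(s) → Al(s) + 3 K⁺(aq); Q = [K⁺]^3/[Al³⁺]^1.
From E = E° − (0.0592/n) log Q: log Q = (E° − E)·n/0.0592 = (+1.28 − (+1.392))·3/0.0592 = -5.6757.
So 1·log[Al³⁺] = 3·log(0.0066) − log Q = -6.5414 − (-5.6757) = -0.8657; [Al³⁺] = 10^(-0.8657) ≈ 0.14 M.

0.14 M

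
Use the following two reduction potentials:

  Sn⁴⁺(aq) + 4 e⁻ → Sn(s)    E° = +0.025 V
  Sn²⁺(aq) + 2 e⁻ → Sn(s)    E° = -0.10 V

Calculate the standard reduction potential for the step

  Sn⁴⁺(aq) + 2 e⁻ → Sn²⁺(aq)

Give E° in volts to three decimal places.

Sequential free energies add, so n₃E°₃ = n₁E°₁ + n₂E°₂.
With n₃ = 4, and the known step contributing 2×(-0.10) V, the unknown satisfies 2·E° = 4×(+0.025) − 2×(-0.10) = +0.300.
E° = +0.300 / 2 = +0.150 V.

+0.150 V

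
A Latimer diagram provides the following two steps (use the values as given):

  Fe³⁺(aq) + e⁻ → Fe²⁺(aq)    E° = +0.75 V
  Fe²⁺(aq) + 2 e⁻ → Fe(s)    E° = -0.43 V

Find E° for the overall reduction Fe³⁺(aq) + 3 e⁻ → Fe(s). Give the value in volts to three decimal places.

Standard free energies of sequential steps add: ΔG°₃ = ΔG°₁ + ΔG°₂, so n₃E°₃ = n₁E°₁ + n₂E°₂.
E°₃ = (1×+0.75 + 2×-0.43) / 3 = (-0.110) / 3 = -0.037 V.

-0.037 V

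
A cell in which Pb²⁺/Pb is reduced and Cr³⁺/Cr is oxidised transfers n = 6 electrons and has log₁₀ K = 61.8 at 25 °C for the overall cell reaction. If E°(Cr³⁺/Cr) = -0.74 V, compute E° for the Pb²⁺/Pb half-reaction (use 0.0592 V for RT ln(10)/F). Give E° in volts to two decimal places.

-0.13 V

E°cell = (0.0592/n)·log K = (0.0592/6)(61.8) = +0.610 V.
Since Pb²⁺/Pb is the cathode and Cr³⁺/Cr the anode, E°cell = E°(Pb²⁺/Pb) − E°(Cr³⁺/Cr).
So E°(Pb²⁺/Pb) = E°cell + E°(Cr³⁺/Cr) = +0.610 + (-0.74) = -0.13 V.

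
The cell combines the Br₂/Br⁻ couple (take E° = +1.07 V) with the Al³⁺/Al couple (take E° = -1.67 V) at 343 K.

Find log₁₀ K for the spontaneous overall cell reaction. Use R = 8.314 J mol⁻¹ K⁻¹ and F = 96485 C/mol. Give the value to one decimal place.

Cathode: Br₂/Br⁻; anode: Al³⁺/Al. E°cell = (+1.07) − (-1.67) = +2.74 V, with n = 6.
ΔG° = −nFE° = −RT ln K, so ln K = nFE°/(RT) = (6)(96485)(+2.74) / ((8.314)(343)) = 556.234.
log₁₀ K = 556.234 / ln 10 = 241.6.

241.6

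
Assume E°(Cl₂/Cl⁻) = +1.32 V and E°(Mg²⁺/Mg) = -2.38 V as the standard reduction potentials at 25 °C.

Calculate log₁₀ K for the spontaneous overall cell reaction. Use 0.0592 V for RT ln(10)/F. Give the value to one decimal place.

125.0

Cathode: Cl₂/Cl⁻; anode: Mg²⁺/Mg. E°cell = +3.70 V, n = 2.
log K = nE°cell / 0.0592 = (2)(+3.70) / 0.0592 = 125.0.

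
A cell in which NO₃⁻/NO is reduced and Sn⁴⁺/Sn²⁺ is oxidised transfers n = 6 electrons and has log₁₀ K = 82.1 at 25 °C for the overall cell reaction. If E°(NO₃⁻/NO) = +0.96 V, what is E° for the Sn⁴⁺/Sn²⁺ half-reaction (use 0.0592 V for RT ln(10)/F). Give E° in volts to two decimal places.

E°cell = (0.0592/n)·log K = (0.0592/6)(82.1) = +0.810 V.
Since NO₃⁻/NO is the cathode and Sn⁴⁺/Sn²⁺ the anode, E°cell = E°(NO₃⁻/NO) − E°(Sn⁴⁺/Sn²⁺).
So E°(Sn⁴⁺/Sn²⁺) = E°(NO₃⁻/NO) − E°cell = (+0.96) − (+0.810) = +0.15 V.

+0.15 V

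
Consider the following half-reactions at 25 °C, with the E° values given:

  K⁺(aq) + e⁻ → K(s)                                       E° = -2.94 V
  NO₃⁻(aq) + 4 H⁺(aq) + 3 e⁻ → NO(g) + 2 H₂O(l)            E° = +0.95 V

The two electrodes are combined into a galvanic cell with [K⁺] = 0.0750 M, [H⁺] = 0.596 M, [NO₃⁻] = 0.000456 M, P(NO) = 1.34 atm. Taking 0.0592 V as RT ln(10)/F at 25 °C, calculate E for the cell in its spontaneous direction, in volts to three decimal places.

+3.870 V

NO₃⁻/NO is the cathode (higher E°), K⁺/K the anode: E°cell = +0.95 − (-2.94) = +3.89 V, n = 3.
Overall: NO₃⁻(aq) + 4 H⁺(aq) + 3 K(s) → NO(g) + 2 H₂O(l) + 3 K⁺(aq)
Q = P(NO)·[K⁺]^3 / ([NO₃⁻]·[H⁺]^4); log Q = 0.992.
E = E° − (0.0592/n) log Q = +3.89 − (0.0592/3)(0.992) = +3.870 V.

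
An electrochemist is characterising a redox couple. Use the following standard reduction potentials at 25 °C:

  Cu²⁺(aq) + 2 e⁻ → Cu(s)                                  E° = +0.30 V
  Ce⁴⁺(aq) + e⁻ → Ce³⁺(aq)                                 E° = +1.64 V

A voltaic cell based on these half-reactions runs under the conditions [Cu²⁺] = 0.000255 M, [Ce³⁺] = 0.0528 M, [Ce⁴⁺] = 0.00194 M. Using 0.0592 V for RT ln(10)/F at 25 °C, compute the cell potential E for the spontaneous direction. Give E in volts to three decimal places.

Ce⁴⁺/Ce³⁺ is the cathode (higher E°), Cu²⁺/Cu the anode: E°cell = +1.64 − (+0.30) = +1.34 V, n = 2.
Overall: 2 Ce⁴⁺(aq) + Cu(s) → 2 Ce³⁺(aq) + Cu²⁺(aq)
Q = [Ce³⁺]^2·[Cu²⁺] / ([Ce⁴⁺]^2); log Q = -0.724.
E = E° − (0.0592/n) log Q = +1.34 − (0.0592/2)(-0.724) = +1.361 V.

+1.361 V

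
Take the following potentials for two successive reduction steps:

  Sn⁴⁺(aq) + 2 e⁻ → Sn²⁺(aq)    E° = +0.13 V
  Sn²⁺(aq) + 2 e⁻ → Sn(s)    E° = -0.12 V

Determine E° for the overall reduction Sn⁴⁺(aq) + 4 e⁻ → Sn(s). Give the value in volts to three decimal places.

Adding the free-energy changes (−nFE°) of the two steps gives −n₃FE°₃ = −n₁FE°₁ − n₂FE°₂.
E°₃ = (2×+0.13 + 2×-0.12) / 4 = (+0.020) / 4 = +0.005 V.

+0.005 V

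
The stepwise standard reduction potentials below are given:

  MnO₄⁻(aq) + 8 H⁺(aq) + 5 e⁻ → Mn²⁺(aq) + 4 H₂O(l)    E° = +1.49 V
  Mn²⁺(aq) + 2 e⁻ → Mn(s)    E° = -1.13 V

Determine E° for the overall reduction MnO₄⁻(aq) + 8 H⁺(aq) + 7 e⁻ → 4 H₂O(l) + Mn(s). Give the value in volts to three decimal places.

Since ΔG° = −nFE° is additive over sequential reductions, n₃E°₃ = n₁E°₁ + n₂E°₂.
E°₃ = (5×+1.49 + 2×-1.13) / 7 = (+5.190) / 7 = +0.741 V.

+0.741 V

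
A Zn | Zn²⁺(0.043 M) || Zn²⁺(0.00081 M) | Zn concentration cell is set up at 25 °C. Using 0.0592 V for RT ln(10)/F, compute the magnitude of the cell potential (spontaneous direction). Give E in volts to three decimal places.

For a concentration cell E°cell = 0. The 0.043 M side is the cathode (reduction is favoured where [Zn²⁺] is higher).
With n = 2, E = −(0.0592/2) log([Zn²⁺]ₐₙ/[Zn²⁺]꜀ₐₜ) = −(0.0592/2) log(0.00081/0.043) = −(0.0592/2)(-1.725) = +0.051 V.

+0.051 V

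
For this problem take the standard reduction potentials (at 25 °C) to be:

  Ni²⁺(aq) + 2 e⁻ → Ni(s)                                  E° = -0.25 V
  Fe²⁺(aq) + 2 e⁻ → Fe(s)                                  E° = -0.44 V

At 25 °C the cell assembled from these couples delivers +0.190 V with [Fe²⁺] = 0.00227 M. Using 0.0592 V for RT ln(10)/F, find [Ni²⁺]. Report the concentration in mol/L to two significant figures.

Ni²⁺/Ni is the cathode, Fe²⁺/Fe the anode: E°cell = +0.19 V, n = 2.
Overall reaction: Ni²⁺(aq) + Fe(s) → Ni(s) + Fe²⁺(aq); Q = [Fe²⁺]^1/[Ni²⁺]^1.
From E = E° − (0.0592/n) log Q: log Q = (E° − E)·n/0.0592 = (+0.19 − (+0.190))·2/0.0592 = 0.0000.
So 1·log[Ni²⁺] = 1·log(0.00227) − log Q = -2.6440 − (0.0000) = -2.6440; [Ni²⁺] = 10^(-2.6440) ≈ 0.0023 M.

0.0023 M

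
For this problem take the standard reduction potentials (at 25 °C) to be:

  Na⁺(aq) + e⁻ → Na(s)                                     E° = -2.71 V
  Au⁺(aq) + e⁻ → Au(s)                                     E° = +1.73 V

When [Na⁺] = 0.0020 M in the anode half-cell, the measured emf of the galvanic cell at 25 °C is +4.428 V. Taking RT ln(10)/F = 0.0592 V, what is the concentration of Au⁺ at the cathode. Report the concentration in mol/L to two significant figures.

0.0013 M

Au⁺/Au is the cathode, Na⁺/Na the anode: E°cell = +4.44 V, n = 1.
Overall reaction: Au⁺(aq) + Na(s) → Au(s) + Na⁺(aq); Q = [Na⁺]^1/[Au⁺]^1.
From E = E° − (0.0592/n) log Q: log Q = (E° − E)·n/0.0592 = (+4.44 − (+4.428))·1/0.0592 = 0.2027.
So 1·log[Au⁺] = 1·log(0.002) − log Q = -2.6990 − (0.2027) = -2.9017; [Au⁺] = 10^(-2.9017) ≈ 0.0013 M.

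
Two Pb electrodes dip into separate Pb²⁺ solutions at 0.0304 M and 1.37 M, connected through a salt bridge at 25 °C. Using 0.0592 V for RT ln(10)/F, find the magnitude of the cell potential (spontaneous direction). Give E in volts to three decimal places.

For a concentration cell E°cell = 0. The 1.37 M side is the cathode (reduction is favoured where [Pb²⁺] is higher).
With n = 2, E = −(0.0592/2) log([Pb²⁺]ₐₙ/[Pb²⁺]꜀ₐₜ) = −(0.0592/2) log(0.0304/1.37) = −(0.0592/2)(-1.654) = +0.049 V.

+0.049 V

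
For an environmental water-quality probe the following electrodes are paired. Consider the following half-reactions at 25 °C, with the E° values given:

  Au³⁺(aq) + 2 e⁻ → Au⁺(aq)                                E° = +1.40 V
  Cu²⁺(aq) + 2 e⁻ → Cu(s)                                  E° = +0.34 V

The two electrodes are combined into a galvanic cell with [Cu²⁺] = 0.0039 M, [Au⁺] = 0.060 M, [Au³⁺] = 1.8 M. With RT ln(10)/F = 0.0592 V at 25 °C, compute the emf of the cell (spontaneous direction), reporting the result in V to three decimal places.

+1.175 V

Au³⁺/Au⁺ is the cathode (higher E°), Cu²⁺/Cu the anode: E°cell = +1.40 − (+0.34) = +1.06 V, n = 2.
Overall: Au³⁺(aq) + Cu(s) → Au⁺(aq) + Cu²⁺(aq)
Q = [Au⁺]·[Cu²⁺] / ([Au³⁺]); log Q = -3.886.
E = E° − (0.0592/n) log Q = +1.06 − (0.0592/2)(-3.886) = +1.175 V.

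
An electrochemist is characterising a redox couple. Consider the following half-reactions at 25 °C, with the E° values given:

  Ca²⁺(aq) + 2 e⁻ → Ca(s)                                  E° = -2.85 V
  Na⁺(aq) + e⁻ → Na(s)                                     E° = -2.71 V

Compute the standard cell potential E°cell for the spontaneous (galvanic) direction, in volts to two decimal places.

+0.14 V

The Na⁺/Na couple has the higher reduction potential, so it is the cathode; Ca²⁺/Ca is oxidised at the anode.
E°cell = E°(cathode) − E°(anode) = (-2.71) − (-2.85) = +0.14 V.
Since E°cell > 0, the reaction is spontaneous under standard conditions.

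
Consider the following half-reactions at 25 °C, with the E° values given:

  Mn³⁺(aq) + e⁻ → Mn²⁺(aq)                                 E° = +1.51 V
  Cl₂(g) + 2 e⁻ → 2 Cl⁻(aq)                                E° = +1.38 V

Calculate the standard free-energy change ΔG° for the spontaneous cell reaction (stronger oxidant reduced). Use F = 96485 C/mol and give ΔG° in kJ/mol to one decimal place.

-25.1 kJ/mol

Mn³⁺/Mn²⁺ (E° = +1.51 V) is the cathode; Cl₂/Cl⁻ (E° = +1.38 V) is the anode, so E°cell = +0.13 V.
Balancing electrons gives n = 2 (lcm of 1 and 2).
ΔG° = −nFE° = −(2)(96485)(+0.13) = -25,086 J = -25.1 kJ/mol.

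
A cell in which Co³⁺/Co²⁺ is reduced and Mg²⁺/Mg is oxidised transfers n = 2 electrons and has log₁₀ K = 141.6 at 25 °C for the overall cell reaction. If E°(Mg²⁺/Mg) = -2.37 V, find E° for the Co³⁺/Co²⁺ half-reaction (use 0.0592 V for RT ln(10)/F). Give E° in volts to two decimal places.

+1.82 V

E°cell = (0.0592/n)·log K = (0.0592/2)(141.6) = +4.191 V.
Since Co³⁺/Co²⁺ is the cathode and Mg²⁺/Mg the anode, E°cell = E°(Co³⁺/Co²⁺) − E°(Mg²⁺/Mg).
So E°(Co³⁺/Co²⁺) = E°cell + E°(Mg²⁺/Mg) = +4.191 + (-2.37) = +1.82 V.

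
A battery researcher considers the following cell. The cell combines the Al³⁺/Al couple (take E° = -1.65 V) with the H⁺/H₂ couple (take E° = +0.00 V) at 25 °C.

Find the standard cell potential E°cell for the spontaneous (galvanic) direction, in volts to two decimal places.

The H⁺/H₂ couple has the higher reduction potential, so it is the cathode; Al³⁺/Al is oxidised at the anode.
E°cell = E°(cathode) − E°(anode) = (+0.00) − (-1.65) = +1.65 V.
Since E°cell > 0, the reaction is spontaneous under standard conditions.

+1.65 V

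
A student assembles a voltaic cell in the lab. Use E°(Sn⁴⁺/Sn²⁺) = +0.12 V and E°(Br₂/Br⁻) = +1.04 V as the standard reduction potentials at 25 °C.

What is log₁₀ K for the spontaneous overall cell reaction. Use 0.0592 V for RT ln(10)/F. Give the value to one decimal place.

31.1

Cathode: Br₂/Br⁻; anode: Sn⁴⁺/Sn²⁺. E°cell = +0.92 V, n = 2.
log K = nE°cell / 0.0592 = (2)(+0.92) / 0.0592 = 31.1.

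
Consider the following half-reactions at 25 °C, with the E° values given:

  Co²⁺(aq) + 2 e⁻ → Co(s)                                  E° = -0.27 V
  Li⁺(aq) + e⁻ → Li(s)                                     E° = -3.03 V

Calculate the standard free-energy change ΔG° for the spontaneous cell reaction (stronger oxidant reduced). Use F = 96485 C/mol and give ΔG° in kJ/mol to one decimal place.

-532.6 kJ/mol

Co²⁺/Co (E° = -0.27 V) is the cathode; Li⁺/Li (E° = -3.03 V) is the anode, so E°cell = +2.76 V.
Balancing electrons gives n = 2 (lcm of 2 and 1).
ΔG° = −nFE° = −(2)(96485)(+2.76) = -532,597 J = -532.6 kJ/mol.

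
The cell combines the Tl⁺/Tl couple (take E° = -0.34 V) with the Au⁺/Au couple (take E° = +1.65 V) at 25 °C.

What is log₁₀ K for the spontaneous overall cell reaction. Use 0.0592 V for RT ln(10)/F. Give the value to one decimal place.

33.6

Cathode: Au⁺/Au; anode: Tl⁺/Tl. E°cell = +1.99 V, n = 1.
log K = nE°cell / 0.0592 = (1)(+1.99) / 0.0592 = 33.6.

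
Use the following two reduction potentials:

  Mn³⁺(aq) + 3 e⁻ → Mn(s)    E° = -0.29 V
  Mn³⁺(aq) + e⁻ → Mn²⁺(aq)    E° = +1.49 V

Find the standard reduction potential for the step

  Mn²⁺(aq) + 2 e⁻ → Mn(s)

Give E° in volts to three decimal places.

-1.180 V

Sequential free energies add, so n₃E°₃ = n₁E°₁ + n₂E°₂.
With n₃ = 3, and the known step contributing 1×(+1.49) V, the unknown satisfies 2·E° = 3×(-0.29) − 1×(+1.49) = -2.360.
E° = -2.360 / 2 = -1.180 V.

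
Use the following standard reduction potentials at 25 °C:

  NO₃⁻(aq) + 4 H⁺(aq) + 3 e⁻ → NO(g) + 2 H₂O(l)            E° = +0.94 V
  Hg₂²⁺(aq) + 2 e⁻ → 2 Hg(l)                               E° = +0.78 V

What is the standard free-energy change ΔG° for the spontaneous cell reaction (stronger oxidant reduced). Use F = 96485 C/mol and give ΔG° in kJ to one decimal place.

-92.6 kJ

NO₃⁻/NO (E° = +0.94 V) is the cathode; Hg₂²⁺/Hg (E° = +0.78 V) is the anode, so E°cell = +0.16 V.
Balancing electrons gives n = 6 (lcm of 3 and 2).
ΔG° = −nFE° = −(6)(96485)(+0.16) = -92,626 J = -92.6 kJ.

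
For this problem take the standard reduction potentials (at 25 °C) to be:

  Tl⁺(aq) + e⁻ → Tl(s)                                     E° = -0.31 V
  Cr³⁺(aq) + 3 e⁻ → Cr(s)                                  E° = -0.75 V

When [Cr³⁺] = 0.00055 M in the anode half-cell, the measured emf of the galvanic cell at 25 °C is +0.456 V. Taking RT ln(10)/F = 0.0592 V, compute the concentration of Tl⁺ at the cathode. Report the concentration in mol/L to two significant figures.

Tl⁺/Tl is the cathode, Cr³⁺/Cr the anode: E°cell = +0.44 V, n = 3.
Overall reaction: 3 Tl⁺(aq) + Cr(s) → 3 Tl(s) + Cr³⁺(aq); Q = [Cr³⁺]^1/[Tl⁺]^3.
From E = E° − (0.0592/n) log Q: log Q = (E° − E)·n/0.0592 = (+0.44 − (+0.456))·3/0.0592 = -0.8108.
So 3·log[Tl⁺] = 1·log(0.00055) − log Q = -3.2596 − (-0.8108) = -2.4488; log[Tl⁺] = -2.4488 / 3 = -0.8163; [Tl⁺] = 10^(-0.8163) ≈ 0.15 M.

0.15 M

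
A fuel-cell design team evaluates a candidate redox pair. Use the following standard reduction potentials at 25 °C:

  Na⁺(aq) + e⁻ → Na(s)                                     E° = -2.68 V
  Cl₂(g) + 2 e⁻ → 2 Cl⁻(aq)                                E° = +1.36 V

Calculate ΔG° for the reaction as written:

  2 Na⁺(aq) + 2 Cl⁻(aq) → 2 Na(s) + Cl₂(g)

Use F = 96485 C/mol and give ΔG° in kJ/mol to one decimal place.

+779.6 kJ/mol

As written, Na⁺/Na is reduced (cathode) and Cl₂/Cl⁻ is oxidised (anode), so E°cell = (-2.68) − (+1.36) = -4.04 V.
Balancing electrons gives n = 2.
ΔG° = −nFE° = −(2)(96485)(-4.04) = 779,599 J = +779.6 kJ/mol.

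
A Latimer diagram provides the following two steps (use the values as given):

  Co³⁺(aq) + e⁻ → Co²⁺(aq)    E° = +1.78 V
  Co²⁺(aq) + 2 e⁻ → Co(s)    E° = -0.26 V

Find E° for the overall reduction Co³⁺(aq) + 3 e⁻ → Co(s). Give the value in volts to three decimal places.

+0.420 V

Adding the free-energy changes (−nFE°) of the two steps gives −n₃FE°₃ = −n₁FE°₁ − n₂FE°₂.
E°₃ = (1×+1.78 + 2×-0.26) / 3 = (+1.260) / 3 = +0.420 V.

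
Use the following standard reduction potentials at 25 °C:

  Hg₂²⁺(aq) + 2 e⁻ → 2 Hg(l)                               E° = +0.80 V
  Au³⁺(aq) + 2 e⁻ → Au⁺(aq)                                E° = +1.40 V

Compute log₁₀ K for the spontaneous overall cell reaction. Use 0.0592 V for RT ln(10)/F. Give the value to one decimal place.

Cathode: Au³⁺/Au⁺; anode: Hg₂²⁺/Hg. E°cell = +0.60 V, n = 2.
log K = nE°cell / 0.0592 = (2)(+0.60) / 0.0592 = 20.3.

20.3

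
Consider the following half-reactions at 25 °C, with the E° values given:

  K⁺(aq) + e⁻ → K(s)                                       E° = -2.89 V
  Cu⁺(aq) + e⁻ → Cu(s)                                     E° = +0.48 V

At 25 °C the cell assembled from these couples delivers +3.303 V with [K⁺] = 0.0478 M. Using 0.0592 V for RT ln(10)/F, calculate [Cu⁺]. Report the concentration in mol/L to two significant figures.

0.0035 M

Cu⁺/Cu is the cathode, K⁺/K the anode: E°cell = +3.37 V, n = 1.
Overall reaction: Cu⁺(aq) + K(s) → Cu(s) + K⁺(aq); Q = [K⁺]^1/[Cu⁺]^1.
From E = E° − (0.0592/n) log Q: log Q = (E° − E)·n/0.0592 = (+3.37 − (+3.303))·1/0.0592 = 1.1318.
So 1·log[Cu⁺] = 1·log(0.0478) − log Q = -1.3206 − (1.1318) = -2.4524; [Cu⁺] = 10^(-2.4524) ≈ 0.0035 M.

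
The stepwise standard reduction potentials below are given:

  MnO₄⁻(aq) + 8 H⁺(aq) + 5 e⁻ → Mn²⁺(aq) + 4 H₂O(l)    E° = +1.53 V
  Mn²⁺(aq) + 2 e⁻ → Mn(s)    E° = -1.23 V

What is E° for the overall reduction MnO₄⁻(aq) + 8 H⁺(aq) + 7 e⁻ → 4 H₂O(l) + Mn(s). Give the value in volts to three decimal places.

Standard free energies of sequential steps add: ΔG°₃ = ΔG°₁ + ΔG°₂, so n₃E°₃ = n₁E°₁ + n₂E°₂.
E°₃ = (5×+1.53 + 2×-1.23) / 7 = (+5.190) / 7 = +0.741 V.

+0.741 V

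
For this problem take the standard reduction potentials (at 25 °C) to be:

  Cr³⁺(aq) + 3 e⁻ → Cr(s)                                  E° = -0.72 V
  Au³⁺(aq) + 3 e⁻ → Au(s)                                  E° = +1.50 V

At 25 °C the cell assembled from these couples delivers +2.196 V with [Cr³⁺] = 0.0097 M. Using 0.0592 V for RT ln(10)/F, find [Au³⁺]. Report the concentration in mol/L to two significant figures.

Au³⁺/Au is the cathode, Cr³⁺/Cr the anode: E°cell = +2.22 V, n = 3.
Overall reaction: Au³⁺(aq) + Cr(s) → Au(s) + Cr³⁺(aq); Q = [Cr³⁺]^1/[Au³⁺]^1.
From E = E° − (0.0592/n) log Q: log Q = (E° − E)·n/0.0592 = (+2.22 − (+2.196))·3/0.0592 = 1.2162.
So 1·log[Au³⁺] = 1·log(0.0097) − log Q = -2.0132 − (1.2162) = -3.2294; [Au³⁺] = 10^(-3.2294) ≈ 0.00059 M.

0.00059 M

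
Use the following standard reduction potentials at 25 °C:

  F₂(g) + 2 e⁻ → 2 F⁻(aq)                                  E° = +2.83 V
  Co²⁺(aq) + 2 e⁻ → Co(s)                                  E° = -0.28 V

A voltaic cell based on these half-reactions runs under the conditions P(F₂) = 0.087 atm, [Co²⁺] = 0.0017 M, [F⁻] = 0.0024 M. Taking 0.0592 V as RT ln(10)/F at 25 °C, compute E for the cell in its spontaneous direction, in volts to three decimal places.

+3.316 V

F₂/F⁻ is the cathode (higher E°), Co²⁺/Co the anode: E°cell = +2.83 − (-0.28) = +3.11 V, n = 2.
Overall: F₂(g) + Co(s) → 2 F⁻(aq) + Co²⁺(aq)
Q = [F⁻]^2·[Co²⁺] / (P(F₂)); log Q = -6.949.
E = E° − (0.0592/n) log Q = +3.11 − (0.0592/2)(-6.949) = +3.316 V.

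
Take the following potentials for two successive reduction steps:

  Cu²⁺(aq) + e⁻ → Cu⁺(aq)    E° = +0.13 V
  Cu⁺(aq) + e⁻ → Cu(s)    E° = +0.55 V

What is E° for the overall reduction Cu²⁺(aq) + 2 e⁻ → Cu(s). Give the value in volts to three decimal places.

Adding the free-energy changes (−nFE°) of the two steps gives −n₃FE°₃ = −n₁FE°₁ − n₂FE°₂.
E°₃ = (1×+0.13 + 1×+0.55) / 2 = (+0.680) / 2 = +0.340 V.

+0.340 V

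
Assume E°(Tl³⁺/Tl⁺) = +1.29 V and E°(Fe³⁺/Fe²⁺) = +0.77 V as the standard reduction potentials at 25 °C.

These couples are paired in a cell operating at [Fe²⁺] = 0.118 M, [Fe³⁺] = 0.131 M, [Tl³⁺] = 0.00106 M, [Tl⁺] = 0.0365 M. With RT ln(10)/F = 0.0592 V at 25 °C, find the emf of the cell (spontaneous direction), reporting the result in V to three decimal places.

+0.472 V

Tl³⁺/Tl⁺ is the cathode (higher E°), Fe³⁺/Fe²⁺ the anode: E°cell = +1.29 − (+0.77) = +0.52 V, n = 2.
Overall: Tl³⁺(aq) + 2 Fe²⁺(aq) → Tl⁺(aq) + 2 Fe³⁺(aq)
Q = [Tl⁺]·[Fe³⁺]^2 / ([Tl³⁺]·[Fe²⁺]^2); log Q = 1.628.
E = E° − (0.0592/n) log Q = +0.52 − (0.0592/2)(1.628) = +0.472 V.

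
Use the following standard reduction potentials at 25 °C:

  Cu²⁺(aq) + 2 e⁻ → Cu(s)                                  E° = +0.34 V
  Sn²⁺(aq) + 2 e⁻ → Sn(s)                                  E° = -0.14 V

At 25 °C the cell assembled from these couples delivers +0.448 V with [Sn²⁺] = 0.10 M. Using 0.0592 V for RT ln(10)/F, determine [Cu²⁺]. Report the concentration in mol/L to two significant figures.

0.0083 M

Cu²⁺/Cu is the cathode, Sn²⁺/Sn the anode: E°cell = +0.48 V, n = 2.
Overall reaction: Cu²⁺(aq) + Sn(s) → Cu(s) + Sn²⁺(aq); Q = [Sn²⁺]^1/[Cu²⁺]^1.
From E = E° − (0.0592/n) log Q: log Q = (E° − E)·n/0.0592 = (+0.48 − (+0.448))·2/0.0592 = 1.0811.
So 1·log[Cu²⁺] = 1·log(0.1) − log Q = -1.0000 − (1.0811) = -2.0811; [Cu²⁺] = 10^(-2.0811) ≈ 0.0083 M.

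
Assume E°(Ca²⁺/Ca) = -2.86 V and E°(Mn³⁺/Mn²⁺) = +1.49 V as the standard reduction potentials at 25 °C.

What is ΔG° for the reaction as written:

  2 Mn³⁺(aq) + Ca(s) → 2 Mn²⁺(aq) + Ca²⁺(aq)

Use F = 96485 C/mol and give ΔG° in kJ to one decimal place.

As written, Mn³⁺/Mn²⁺ is reduced (cathode) and Ca²⁺/Ca is oxidised (anode), so E°cell = (+1.49) − (-2.86) = +4.35 V.
Balancing electrons gives n = 2.
ΔG° = −nFE° = −(2)(96485)(+4.35) = -839,419 J = -839.4 kJ.

-839.4 kJ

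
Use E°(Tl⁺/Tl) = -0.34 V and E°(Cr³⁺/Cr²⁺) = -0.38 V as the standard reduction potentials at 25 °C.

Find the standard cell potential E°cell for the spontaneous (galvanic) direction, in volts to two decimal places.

+0.04 V

The Tl⁺/Tl couple has the higher reduction potential, so it is the cathode; Cr³⁺/Cr²⁺ is oxidised at the anode.
E°cell = E°(cathode) − E°(anode) = (-0.34) − (-0.38) = +0.04 V.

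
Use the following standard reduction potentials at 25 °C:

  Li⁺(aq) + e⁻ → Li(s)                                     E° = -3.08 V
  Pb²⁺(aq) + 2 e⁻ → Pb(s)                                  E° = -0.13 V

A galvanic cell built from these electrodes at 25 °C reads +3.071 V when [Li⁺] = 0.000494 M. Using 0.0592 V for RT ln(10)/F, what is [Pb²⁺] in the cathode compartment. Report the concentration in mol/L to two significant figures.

Pb²⁺/Pb is the cathode, Li⁺/Li the anode: E°cell = +2.95 V, n = 2.
Overall reaction: Pb²⁺(aq) + 2 Li(s) → Pb(s) + 2 Li⁺(aq); Q = [Li⁺]^2/[Pb²⁺]^1.
From E = E° − (0.0592/n) log Q: log Q = (E° − E)·n/0.0592 = (+2.95 − (+3.071))·2/0.0592 = -4.0878.
So 1·log[Pb²⁺] = 2·log(0.000494) − log Q = -6.6125 − (-4.0878) = -2.5247; [Pb²⁺] = 10^(-2.5247) ≈ 0.0030 M.

0.0030 M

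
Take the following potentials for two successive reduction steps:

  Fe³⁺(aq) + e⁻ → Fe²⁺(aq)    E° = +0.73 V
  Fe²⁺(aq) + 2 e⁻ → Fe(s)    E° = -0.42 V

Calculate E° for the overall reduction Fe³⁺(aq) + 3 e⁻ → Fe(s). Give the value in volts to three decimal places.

-0.037 V

Standard free energies of sequential steps add: ΔG°₃ = ΔG°₁ + ΔG°₂, so n₃E°₃ = n₁E°₁ + n₂E°₂.
E°₃ = (1×+0.73 + 2×-0.42) / 3 = (-0.110) / 3 = -0.037 V.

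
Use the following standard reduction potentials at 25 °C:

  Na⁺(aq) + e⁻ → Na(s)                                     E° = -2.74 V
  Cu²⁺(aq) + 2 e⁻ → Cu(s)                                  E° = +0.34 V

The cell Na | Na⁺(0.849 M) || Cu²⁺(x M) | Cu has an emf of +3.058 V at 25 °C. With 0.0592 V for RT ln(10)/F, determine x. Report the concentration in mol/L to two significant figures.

Cu²⁺/Cu is the cathode, Na⁺/Na the anode: E°cell = +3.08 V, n = 2.
Overall reaction: Cu²⁺(aq) + 2 Na(s) → Cu(s) + 2 Na⁺(aq); Q = [Na⁺]^2/[Cu²⁺]^1.
From E = E° − (0.0592/n) log Q: log Q = (E° − E)·n/0.0592 = (+3.08 − (+3.058))·2/0.0592 = 0.7432.
So 1·log[Cu²⁺] = 2·log(0.849) − log Q = -0.1422 − (0.7432) = -0.8854; [Cu²⁺] = 10^(-0.8854) ≈ 0.13 M.

0.13 M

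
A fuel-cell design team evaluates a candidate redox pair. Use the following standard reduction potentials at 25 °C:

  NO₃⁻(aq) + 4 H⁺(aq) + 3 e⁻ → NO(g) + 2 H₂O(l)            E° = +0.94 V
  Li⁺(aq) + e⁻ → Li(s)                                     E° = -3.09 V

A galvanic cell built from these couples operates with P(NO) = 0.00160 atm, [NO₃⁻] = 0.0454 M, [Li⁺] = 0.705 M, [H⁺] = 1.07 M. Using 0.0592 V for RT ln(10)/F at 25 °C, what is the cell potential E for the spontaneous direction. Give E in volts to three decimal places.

+4.070 V

NO₃⁻/NO is the cathode (higher E°), Li⁺/Li the anode: E°cell = +0.94 − (-3.09) = +4.03 V, n = 3.
Overall: NO₃⁻(aq) + 4 H⁺(aq) + 3 Li(s) → NO(g) + 2 H₂O(l) + 3 Li⁺(aq)
Q = P(NO)·[Li⁺]^3 / ([NO₃⁻]·[H⁺]^4); log Q = -2.026.
E = E° − (0.0592/n) log Q = +4.03 − (0.0592/3)(-2.026) = +4.070 V.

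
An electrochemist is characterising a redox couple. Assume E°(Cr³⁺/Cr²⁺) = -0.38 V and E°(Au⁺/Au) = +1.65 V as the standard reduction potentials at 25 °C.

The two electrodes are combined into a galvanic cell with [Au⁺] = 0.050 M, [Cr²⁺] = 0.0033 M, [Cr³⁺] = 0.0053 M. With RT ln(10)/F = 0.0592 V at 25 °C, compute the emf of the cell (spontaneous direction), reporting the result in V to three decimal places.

+1.941 V

Au⁺/Au is the cathode (higher E°), Cr³⁺/Cr²⁺ the anode: E°cell = +1.65 − (-0.38) = +2.03 V, n = 1.
Overall: Au⁺(aq) + Cr²⁺(aq) → Au(s) + Cr³⁺(aq)
Q = [Cr³⁺] / ([Au⁺]·[Cr²⁺]); log Q = 1.507.
E = E° − (0.0592/n) log Q = +2.03 − (0.0592/1)(1.507) = +1.941 V.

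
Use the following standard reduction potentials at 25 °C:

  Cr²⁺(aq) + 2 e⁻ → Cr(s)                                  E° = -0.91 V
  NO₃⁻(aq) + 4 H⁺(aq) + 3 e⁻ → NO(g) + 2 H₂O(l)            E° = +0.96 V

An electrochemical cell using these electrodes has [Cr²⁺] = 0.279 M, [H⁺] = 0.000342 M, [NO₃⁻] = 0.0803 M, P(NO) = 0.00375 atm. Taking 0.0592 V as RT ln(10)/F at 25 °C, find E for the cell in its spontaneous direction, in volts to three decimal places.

NO₃⁻/NO is the cathode (higher E°), Cr²⁺/Cr the anode: E°cell = +0.96 − (-0.91) = +1.87 V, n = 6.
Overall: 2 NO₃⁻(aq) + 8 H⁺(aq) + 3 Cr(s) → 2 NO(g) + 4 H₂O(l) + 3 Cr²⁺(aq)
Q = P(NO)^2·[Cr²⁺]^3 / ([NO₃⁻]^2·[H⁺]^8); log Q = 23.403.
E = E° − (0.0592/n) log Q = +1.87 − (0.0592/6)(23.403) = +1.639 V.

+1.639 V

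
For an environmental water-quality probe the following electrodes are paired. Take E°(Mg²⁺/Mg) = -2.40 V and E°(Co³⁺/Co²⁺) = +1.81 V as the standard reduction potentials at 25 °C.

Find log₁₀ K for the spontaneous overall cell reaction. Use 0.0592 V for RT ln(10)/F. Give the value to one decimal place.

142.2

Cathode: Co³⁺/Co²⁺; anode: Mg²⁺/Mg. E°cell = +4.21 V, n = 2.
log K = nE°cell / 0.0592 = (2)(+4.21) / 0.0592 = 142.2.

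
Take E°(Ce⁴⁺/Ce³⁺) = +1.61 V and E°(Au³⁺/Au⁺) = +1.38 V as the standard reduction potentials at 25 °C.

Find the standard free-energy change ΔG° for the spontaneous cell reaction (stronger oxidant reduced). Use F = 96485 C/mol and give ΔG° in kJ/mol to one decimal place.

Ce⁴⁺/Ce³⁺ (E° = +1.61 V) is the cathode; Au³⁺/Au⁺ (E° = +1.38 V) is the anode, so E°cell = +0.23 V.
Balancing electrons gives n = 2 (lcm of 1 and 2).
ΔG° = −nFE° = −(2)(96485)(+0.23) = -44,383 J = -44.4 kJ/mol.

-44.4 kJ/mol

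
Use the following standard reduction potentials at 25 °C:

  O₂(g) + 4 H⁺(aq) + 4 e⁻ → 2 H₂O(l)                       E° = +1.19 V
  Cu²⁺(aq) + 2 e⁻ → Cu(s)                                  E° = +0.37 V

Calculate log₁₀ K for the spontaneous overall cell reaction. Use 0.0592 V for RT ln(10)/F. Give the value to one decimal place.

Cathode: O₂/H₂O; anode: Cu²⁺/Cu. E°cell = +0.82 V, n = 4.
log K = nE°cell / 0.0592 = (4)(+0.82) / 0.0592 = 55.4.

55.4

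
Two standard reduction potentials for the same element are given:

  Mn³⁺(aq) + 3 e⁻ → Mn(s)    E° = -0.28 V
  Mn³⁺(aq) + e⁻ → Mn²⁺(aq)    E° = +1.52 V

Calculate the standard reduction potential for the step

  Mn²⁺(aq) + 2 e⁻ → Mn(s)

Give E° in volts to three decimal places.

-1.180 V

Sequential free energies add, so n₃E°₃ = n₁E°₁ + n₂E°₂.
With n₃ = 3, and the known step contributing 1×(+1.52) V, the unknown satisfies 2·E° = 3×(-0.28) − 1×(+1.52) = -2.360.
E° = -2.360 / 2 = -1.180 V.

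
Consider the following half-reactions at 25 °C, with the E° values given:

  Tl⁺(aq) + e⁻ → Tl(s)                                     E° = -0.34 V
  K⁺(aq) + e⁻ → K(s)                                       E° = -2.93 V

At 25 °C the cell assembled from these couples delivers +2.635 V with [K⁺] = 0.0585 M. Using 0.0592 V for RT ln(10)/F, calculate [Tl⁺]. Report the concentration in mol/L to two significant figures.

0.34 M

Tl⁺/Tl is the cathode, K⁺/K the anode: E°cell = +2.59 V, n = 1.
Overall reaction: Tl⁺(aq) + K(s) → Tl(s) + K⁺(aq); Q = [K⁺]^1/[Tl⁺]^1.
From E = E° − (0.0592/n) log Q: log Q = (E° − E)·n/0.0592 = (+2.59 − (+2.635))·1/0.0592 = -0.7601.
So 1·log[Tl⁺] = 1·log(0.0585) − log Q = -1.2328 − (-0.7601) = -0.4727; [Tl⁺] = 10^(-0.4727) ≈ 0.34 M.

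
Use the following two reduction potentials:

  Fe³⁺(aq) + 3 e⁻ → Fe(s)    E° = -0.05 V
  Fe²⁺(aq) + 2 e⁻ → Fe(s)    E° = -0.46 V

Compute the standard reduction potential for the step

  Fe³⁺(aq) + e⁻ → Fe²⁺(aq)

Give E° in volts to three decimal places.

+0.770 V

Sequential free energies add, so n₃E°₃ = n₁E°₁ + n₂E°₂.
With n₃ = 3, and the known step contributing 2×(-0.46) V, the unknown satisfies 1·E° = 3×(-0.05) − 2×(-0.46) = +0.770.
E° = +0.770 / 1 = +0.770 V.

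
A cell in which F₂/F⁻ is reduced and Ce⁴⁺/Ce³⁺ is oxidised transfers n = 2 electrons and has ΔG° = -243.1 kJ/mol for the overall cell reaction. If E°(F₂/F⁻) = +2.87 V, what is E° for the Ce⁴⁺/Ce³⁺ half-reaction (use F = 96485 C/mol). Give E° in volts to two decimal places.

E°cell = −ΔG°/(nF) = −(-243.1×10³)/((2)(96485)) = +1.260 V.
Since F₂/F⁻ is the cathode and Ce⁴⁺/Ce³⁺ the anode, E°cell = E°(F₂/F⁻) − E°(Ce⁴⁺/Ce³⁺).
So E°(Ce⁴⁺/Ce³⁺) = E°(F₂/F⁻) − E°cell = (+2.87) − (+1.260) = +1.61 V.

+1.61 V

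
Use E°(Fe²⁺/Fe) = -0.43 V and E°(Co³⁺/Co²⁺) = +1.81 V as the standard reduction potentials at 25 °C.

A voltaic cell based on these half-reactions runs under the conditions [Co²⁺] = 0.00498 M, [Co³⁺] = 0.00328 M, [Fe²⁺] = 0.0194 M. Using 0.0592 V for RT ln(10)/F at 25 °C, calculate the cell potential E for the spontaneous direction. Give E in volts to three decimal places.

+2.280 V

Co³⁺/Co²⁺ is the cathode (higher E°), Fe²⁺/Fe the anode: E°cell = +1.81 − (-0.43) = +2.24 V, n = 2.
Overall: 2 Co³⁺(aq) + Fe(s) → 2 Co²⁺(aq) + Fe²⁺(aq)
Q = [Co²⁺]^2·[Fe²⁺] / ([Co³⁺]^2); log Q = -1.349.
E = E° − (0.0592/n) log Q = +2.24 − (0.0592/2)(-1.349) = +2.280 V.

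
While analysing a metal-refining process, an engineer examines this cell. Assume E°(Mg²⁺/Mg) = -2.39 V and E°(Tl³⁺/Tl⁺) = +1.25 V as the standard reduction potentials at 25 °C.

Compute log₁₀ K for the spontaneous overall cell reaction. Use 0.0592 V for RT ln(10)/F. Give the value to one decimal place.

123.0

Cathode: Tl³⁺/Tl⁺; anode: Mg²⁺/Mg. E°cell = +3.64 V, n = 2.
log K = nE°cell / 0.0592 = (2)(+3.64) / 0.0592 = 123.0.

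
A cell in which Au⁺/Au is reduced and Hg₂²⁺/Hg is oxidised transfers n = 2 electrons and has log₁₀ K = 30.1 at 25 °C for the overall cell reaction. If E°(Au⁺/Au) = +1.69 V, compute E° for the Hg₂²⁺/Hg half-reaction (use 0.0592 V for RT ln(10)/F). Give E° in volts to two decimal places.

E°cell = (0.0592/n)·log K = (0.0592/2)(30.1) = +0.891 V.
Since Au⁺/Au is the cathode and Hg₂²⁺/Hg the anode, E°cell = E°(Au⁺/Au) − E°(Hg₂²⁺/Hg).
So E°(Hg₂²⁺/Hg) = E°(Au⁺/Au) − E°cell = (+1.69) − (+0.891) = +0.80 V.

+0.80 V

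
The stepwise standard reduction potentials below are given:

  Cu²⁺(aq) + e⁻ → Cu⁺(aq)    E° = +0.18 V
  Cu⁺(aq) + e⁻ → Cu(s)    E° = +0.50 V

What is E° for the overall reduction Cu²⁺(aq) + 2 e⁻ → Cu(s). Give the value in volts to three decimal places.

Since ΔG° = −nFE° is additive over sequential reductions, n₃E°₃ = n₁E°₁ + n₂E°₂.
E°₃ = (1×+0.18 + 1×+0.50) / 2 = (+0.680) / 2 = +0.340 V.

+0.340 V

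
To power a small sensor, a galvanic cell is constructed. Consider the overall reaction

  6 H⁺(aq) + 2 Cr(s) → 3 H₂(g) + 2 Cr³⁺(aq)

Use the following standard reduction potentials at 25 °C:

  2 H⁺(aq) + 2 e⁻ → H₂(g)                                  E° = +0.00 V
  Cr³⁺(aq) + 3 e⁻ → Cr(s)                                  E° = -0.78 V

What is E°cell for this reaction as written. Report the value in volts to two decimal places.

The H⁺/H₂ couple has the higher reduction potential, so it is the cathode; Cr³⁺/Cr is oxidised at the anode.
E°cell = E°(cathode) − E°(anode) = (+0.00) − (-0.78) = +0.78 V.

+0.78 V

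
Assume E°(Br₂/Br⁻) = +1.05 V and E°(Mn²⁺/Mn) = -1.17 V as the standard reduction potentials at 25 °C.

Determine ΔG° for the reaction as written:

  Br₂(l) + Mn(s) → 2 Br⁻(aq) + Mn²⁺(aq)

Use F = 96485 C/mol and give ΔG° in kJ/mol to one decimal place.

-428.4 kJ/mol

As written, Br₂/Br⁻ is reduced (cathode) and Mn²⁺/Mn is oxidised (anode), so E°cell = (+1.05) − (-1.17) = +2.22 V.
Balancing electrons gives n = 2.
ΔG° = −nFE° = −(2)(96485)(+2.22) = -428,393 J = -428.4 kJ/mol.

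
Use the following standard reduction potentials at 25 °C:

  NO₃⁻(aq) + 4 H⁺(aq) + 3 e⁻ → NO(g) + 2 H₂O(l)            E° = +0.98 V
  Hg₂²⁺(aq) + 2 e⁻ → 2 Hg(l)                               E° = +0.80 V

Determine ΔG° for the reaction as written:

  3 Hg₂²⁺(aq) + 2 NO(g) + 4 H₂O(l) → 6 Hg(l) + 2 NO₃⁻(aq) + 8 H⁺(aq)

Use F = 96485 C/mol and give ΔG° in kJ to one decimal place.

+104.2 kJ

As written, Hg₂²⁺/Hg is reduced (cathode) and NO₃⁻/NO is oxidised (anode), so E°cell = (+0.80) − (+0.98) = -0.18 V.
Balancing electrons gives n = 6.
ΔG° = −nFE° = −(6)(96485)(-0.18) = 104,204 J = +104.2 kJ.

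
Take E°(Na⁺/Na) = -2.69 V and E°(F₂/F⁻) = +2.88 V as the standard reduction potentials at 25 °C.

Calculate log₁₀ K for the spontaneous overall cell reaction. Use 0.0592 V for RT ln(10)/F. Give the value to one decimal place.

188.2

Cathode: F₂/F⁻; anode: Na⁺/Na. E°cell = +5.57 V, n = 2.
log K = nE°cell / 0.0592 = (2)(+5.57) / 0.0592 = 188.2.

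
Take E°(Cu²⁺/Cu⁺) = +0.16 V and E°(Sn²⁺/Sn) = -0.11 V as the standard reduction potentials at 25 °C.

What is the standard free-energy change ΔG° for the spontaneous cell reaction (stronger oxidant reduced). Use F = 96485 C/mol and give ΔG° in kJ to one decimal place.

-52.1 kJ

Cu²⁺/Cu⁺ (E° = +0.16 V) is the cathode; Sn²⁺/Sn (E° = -0.11 V) is the anode, so E°cell = +0.27 V.
Balancing electrons gives n = 2 (lcm of 1 and 2).
ΔG° = −nFE° = −(2)(96485)(+0.27) = -52,102 J = -52.1 kJ.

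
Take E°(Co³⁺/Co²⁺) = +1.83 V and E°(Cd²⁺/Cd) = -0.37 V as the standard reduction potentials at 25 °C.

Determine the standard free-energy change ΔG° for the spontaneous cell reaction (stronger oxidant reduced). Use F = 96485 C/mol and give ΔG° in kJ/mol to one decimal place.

-424.5 kJ/mol

Co³⁺/Co²⁺ (E° = +1.83 V) is the cathode; Cd²⁺/Cd (E° = -0.37 V) is the anode, so E°cell = +2.20 V.
Balancing electrons gives n = 2 (lcm of 1 and 2).
ΔG° = −nFE° = −(2)(96485)(+2.20) = -424,534 J = -424.5 kJ/mol.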